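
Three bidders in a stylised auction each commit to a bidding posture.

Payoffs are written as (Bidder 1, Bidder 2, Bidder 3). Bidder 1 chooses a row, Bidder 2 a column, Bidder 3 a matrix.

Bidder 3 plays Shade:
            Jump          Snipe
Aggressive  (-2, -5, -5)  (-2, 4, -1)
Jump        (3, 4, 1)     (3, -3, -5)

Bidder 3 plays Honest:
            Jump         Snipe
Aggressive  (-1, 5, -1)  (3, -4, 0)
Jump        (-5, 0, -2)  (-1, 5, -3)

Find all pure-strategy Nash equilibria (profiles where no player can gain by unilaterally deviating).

Bidder 1 against (Jump, Shade): payoffs -2, 3 → best response Jump.
Bidder 1 against (Jump, Honest): payoffs -1, -5 → best response Aggressive.
Bidder 1 against (Snipe, Shade): payoffs -2, 3 → best response Jump.
Bidder 1 against (Snipe, Honest): payoffs 3, -1 → best response Aggressive.
Bidder 2 against (Aggressive, Shade): payoffs -5, 4 → best response Snipe.
Bidder 2 against (Aggressive, Honest): payoffs 5, -4 → best response Jump.
Bidder 2 against (Jump, Shade): payoffs 4, -3 → best response Jump.
Bidder 2 against (Jump, Honest): payoffs 0, 5 → best response Snipe.
Bidder 3 against (Aggressive, Jump): payoffs -5, -1 → best response Honest.
Bidder 3 against (Aggressive, Snipe): payoffs -1, 0 → best response Honest.
Bidder 3 against (Jump, Jump): payoffs 1, -2 → best response Shade.
Bidder 3 against (Jump, Snipe): payoffs -5, -3 → best response Honest.
Mutual best responses: (Aggressive, Jump, Honest); (Jump, Jump, Shade).

Pure-strategy Nash equilibria: (Aggressive, Jump, Honest), (Jump, Jump, Shade)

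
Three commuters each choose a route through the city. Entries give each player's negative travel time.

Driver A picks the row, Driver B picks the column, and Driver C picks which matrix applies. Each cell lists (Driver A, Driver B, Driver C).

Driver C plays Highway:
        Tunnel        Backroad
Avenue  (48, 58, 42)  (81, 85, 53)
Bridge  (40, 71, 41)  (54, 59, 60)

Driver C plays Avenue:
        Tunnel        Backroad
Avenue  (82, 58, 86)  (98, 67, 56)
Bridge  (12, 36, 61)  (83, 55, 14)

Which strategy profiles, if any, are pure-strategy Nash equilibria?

The unique pure-strategy Nash equilibrium is (Avenue, Backroad, Avenue).

(Avenue, Tunnel, Highway): Driver B can switch to Backroad (58 → 85). Not NE.
(Avenue, Tunnel, Avenue): Driver B can switch to Backroad (58 → 67). Not NE.
(Avenue, Backroad, Highway): Driver C can switch to Avenue (53 → 56). Not NE.
(Avenue, Backroad, Avenue): Driver A gets 98, best alternative 83; Driver B gets 67, best alternative 58; Driver C gets 56, best alternative 53. No profitable deviation — NE.
(Bridge, Tunnel, Highway): Driver A can switch to Avenue (40 → 48). Not NE.
(Bridge, Tunnel, Avenue): Driver A can switch to Avenue (12 → 82). Not NE.
(Bridge, Backroad, Highway): Driver A can switch to Avenue (54 → 81). Not NE.
(Bridge, Backroad, Avenue): Driver A can switch to Avenue (83 → 98). Not NE.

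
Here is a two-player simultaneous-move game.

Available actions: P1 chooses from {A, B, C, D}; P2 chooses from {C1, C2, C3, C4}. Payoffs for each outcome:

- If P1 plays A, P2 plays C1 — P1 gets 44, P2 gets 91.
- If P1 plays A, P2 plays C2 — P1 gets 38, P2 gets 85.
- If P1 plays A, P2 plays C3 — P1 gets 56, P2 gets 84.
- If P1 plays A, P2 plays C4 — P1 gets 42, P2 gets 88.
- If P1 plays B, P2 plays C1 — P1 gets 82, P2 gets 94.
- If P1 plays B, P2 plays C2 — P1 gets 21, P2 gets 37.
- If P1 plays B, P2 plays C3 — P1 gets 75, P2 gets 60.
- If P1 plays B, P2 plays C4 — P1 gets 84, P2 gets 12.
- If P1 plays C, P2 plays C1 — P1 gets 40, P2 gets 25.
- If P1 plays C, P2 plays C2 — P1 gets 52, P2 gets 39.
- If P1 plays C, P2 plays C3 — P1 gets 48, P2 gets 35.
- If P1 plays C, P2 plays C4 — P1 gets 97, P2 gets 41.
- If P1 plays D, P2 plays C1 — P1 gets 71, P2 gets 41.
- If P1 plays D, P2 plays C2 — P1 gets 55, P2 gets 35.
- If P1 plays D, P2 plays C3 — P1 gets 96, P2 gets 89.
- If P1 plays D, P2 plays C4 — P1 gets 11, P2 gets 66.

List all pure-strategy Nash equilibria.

The pure Nash equilibria are (B, C1); (C, C4); (D, C3).

P1 against C1: payoffs 44, 82, 40, 71 → best response B.
P1 against C2: payoffs 38, 21, 52, 55 → best response D.
P1 against C3: payoffs 56, 75, 48, 96 → best response D.
P1 against C4: payoffs 42, 84, 97, 11 → best response C.
P2 against A: payoffs 91, 85, 84, 88 → best response C1.
P2 against B: payoffs 94, 37, 60, 12 → best response C1.
P2 against C: payoffs 25, 39, 35, 41 → best response C4.
P2 against D: payoffs 41, 35, 89, 66 → best response C3.
Mutual best responses: (B, C1); (C, C4); (D, C3).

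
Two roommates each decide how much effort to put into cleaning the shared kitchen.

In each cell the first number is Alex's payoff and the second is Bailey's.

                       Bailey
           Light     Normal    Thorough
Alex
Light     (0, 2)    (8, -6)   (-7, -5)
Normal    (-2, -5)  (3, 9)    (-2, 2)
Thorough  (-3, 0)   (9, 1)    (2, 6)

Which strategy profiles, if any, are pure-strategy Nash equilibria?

The pure Nash equilibria are (Light, Light), (Thorough, Thorough).

Alex against Light: payoffs 0, -2, -3 → best response Light.
Alex against Normal: payoffs 8, 3, 9 → best response Thorough.
Alex against Thorough: payoffs -7, -2, 2 → best response Thorough.
Bailey against Light: payoffs 2, -6, -5 → best response Light.
Bailey against Normal: payoffs -5, 9, 2 → best response Normal.
Bailey against Thorough: payoffs 0, 1, 6 → best response Thorough.
Mutual best responses: (Light, Light); (Thorough, Thorough).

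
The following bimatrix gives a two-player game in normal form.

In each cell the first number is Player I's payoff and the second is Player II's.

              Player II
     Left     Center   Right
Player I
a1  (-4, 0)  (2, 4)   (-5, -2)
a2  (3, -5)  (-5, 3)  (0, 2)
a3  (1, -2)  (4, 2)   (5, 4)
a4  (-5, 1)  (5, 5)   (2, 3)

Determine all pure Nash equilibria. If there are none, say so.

(a1, Left): Player I can switch to a2 (-4 → 3). Not NE.
(a1, Center): Player I can switch to a3 (2 → 4). Not NE.
(a1, Right): Player I can switch to a2 (-5 → 0). Not NE.
(a2, Left): Player II can switch to Center (-5 → 3). Not NE.
(a2, Center): Player I can switch to a1 (-5 → 2). Not NE.
(a2, Right): Player I can switch to a3 (0 → 5). Not NE.
(a3, Left): Player I can switch to a2 (1 → 3). Not NE.
(a3, Center): Player I can switch to a4 (4 → 5). Not NE.
(a3, Right): Player I gets 5, best alternative 2; Player II gets 4, best alternative 2. No profitable deviation — NE.
(a4, Left): Player I can switch to a1 (-5 → -4). Not NE.
(a4, Center): Player I gets 5, best alternative 4; Player II gets 5, best alternative 3. No profitable deviation — NE.
(a4, Right): Player I can switch to a3 (2 → 5). Not NE.

Pure-strategy Nash equilibria: (a3, Right) and (a4, Center)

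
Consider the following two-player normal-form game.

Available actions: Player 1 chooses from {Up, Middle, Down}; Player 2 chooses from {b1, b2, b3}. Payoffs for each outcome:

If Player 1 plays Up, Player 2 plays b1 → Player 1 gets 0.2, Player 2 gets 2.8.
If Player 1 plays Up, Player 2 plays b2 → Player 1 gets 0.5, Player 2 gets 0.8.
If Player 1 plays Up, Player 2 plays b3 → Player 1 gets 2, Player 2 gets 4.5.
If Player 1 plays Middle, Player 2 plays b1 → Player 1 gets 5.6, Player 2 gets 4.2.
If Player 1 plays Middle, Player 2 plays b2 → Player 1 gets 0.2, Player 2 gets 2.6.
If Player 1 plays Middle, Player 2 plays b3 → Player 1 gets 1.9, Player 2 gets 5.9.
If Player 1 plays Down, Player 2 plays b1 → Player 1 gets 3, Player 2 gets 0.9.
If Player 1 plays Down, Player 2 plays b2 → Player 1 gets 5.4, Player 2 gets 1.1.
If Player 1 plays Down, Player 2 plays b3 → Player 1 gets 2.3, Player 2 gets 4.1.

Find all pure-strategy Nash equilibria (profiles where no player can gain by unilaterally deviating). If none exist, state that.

(Up, b1): Player 1 can switch to Middle (0.2 → 5.6). Not NE.
(Up, b2): Player 1 can switch to Down (0.5 → 5.4). Not NE.
(Up, b3): Player 1 can switch to Down (2 → 2.3). Not NE.
(Middle, b1): Player 2 can switch to b3 (4.2 → 5.9). Not NE.
(Middle, b2): Player 1 can switch to Up (0.2 → 0.5). Not NE.
(Middle, b3): Player 1 can switch to Up (1.9 → 2). Not NE.
(Down, b1): Player 1 can switch to Middle (3 → 5.6). Not NE.
(Down, b2): Player 2 can switch to b3 (1.1 → 4.1). Not NE.
(Down, b3): Player 1 gets 2.3, best alternative 2; Player 2 gets 4.1, best alternative 1.1. No profitable deviation — NE.

Pure NE: (Down, b3)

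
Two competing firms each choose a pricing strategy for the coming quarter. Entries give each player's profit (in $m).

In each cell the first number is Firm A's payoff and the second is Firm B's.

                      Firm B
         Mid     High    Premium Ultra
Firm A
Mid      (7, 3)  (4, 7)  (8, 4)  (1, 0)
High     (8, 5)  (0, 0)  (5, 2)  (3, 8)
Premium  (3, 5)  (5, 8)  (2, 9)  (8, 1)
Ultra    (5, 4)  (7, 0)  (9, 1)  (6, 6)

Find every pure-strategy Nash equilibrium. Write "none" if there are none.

No pure-strategy Nash equilibrium.

For each player, find the best response to each opponent profile; mutual best responses are the pure NE.
Firm A against Mid: payoffs 7, 8, 3, 5 → best response High.
Firm A against High: payoffs 4, 0, 5, 7 → best response Ultra.
Firm A against Premium: payoffs 8, 5, 2, 9 → best response Ultra.
Firm A against Ultra: payoffs 1, 3, 8, 6 → best response Premium.
Firm B against Mid: payoffs 3, 7, 4, 0 → best response High.
Firm B against High: payoffs 5, 0, 2, 8 → best response Ultra.
Firm B against Premium: payoffs 5, 8, 9, 1 → best response Premium.
Firm B against Ultra: payoffs 4, 0, 1, 6 → best response Ultra.
No profile is a mutual best response for all players.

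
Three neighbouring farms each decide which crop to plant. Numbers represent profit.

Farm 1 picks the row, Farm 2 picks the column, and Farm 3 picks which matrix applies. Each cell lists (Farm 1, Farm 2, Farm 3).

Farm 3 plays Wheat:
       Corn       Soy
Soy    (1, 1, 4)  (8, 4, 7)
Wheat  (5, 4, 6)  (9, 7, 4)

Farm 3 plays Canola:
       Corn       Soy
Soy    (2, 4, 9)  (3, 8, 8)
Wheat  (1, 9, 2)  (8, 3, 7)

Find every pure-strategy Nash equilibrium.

Mark each player's best response to every combination of opponents' strategies; a profile where every player is best-responding is a pure Nash equilibrium.
Farm 1 against (Corn, Wheat): payoffs 1, 5 → best response Wheat.
Farm 1 against (Corn, Canola): payoffs 2, 1 → best response Soy.
Farm 1 against (Soy, Wheat): payoffs 8, 9 → best response Wheat.
Farm 1 against (Soy, Canola): payoffs 3, 8 → best response Wheat.
Farm 2 against (Soy, Wheat): payoffs 1, 4 → best response Soy.
Farm 2 against (Soy, Canola): payoffs 4, 8 → best response Soy.
Farm 2 against (Wheat, Wheat): payoffs 4, 7 → best response Soy.
Farm 2 against (Wheat, Canola): payoffs 9, 3 → best response Corn.
Farm 3 against (Soy, Corn): payoffs 4, 9 → best response Canola.
Farm 3 against (Soy, Soy): payoffs 7, 8 → best response Canola.
Farm 3 against (Wheat, Corn): payoffs 6, 2 → best response Wheat.
Farm 3 against (Wheat, Soy): payoffs 4, 7 → best response Canola.
No profile is a mutual best response for all players.

No pure-strategy Nash equilibrium.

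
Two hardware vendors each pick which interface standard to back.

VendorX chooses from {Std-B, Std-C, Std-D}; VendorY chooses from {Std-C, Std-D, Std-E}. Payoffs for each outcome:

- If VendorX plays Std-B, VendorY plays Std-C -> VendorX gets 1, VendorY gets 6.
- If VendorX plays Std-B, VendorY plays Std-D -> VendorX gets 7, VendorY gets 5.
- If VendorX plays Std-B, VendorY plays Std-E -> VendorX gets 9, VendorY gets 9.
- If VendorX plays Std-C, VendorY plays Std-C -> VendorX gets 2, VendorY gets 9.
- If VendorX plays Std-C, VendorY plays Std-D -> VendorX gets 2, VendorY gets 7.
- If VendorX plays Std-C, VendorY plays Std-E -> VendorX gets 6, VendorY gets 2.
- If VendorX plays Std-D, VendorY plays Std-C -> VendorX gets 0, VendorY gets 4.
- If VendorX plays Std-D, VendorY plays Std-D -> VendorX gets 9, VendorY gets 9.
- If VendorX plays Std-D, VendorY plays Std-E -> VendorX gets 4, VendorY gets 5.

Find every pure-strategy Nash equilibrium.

VendorX against Std-C: payoffs 1, 2, 0 → best response Std-C.
VendorX against Std-D: payoffs 7, 2, 9 → best response Std-D.
VendorX against Std-E: payoffs 9, 6, 4 → best response Std-B.
VendorY against Std-B: payoffs 6, 5, 9 → best response Std-E.
VendorY against Std-C: payoffs 9, 7, 2 → best response Std-C.
VendorY against Std-D: payoffs 4, 9, 5 → best response Std-D.
Mutual best responses: (Std-B, Std-E); (Std-C, Std-C); (Std-D, Std-D).

Pure-strategy Nash equilibria: (Std-B, Std-E); (Std-C, Std-C); (Std-D, Std-D)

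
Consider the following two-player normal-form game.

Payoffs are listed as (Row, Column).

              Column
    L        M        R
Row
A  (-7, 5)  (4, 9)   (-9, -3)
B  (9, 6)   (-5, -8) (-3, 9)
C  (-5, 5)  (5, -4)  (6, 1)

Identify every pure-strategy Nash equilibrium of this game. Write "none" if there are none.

This game has no pure Nash equilibrium.

Mark each player's best response to every combination of opponents' strategies; a profile where every player is best-responding is a pure Nash equilibrium.
Row against L: payoffs -7, 9, -5 → best response B.
Row against M: payoffs 4, -5, 5 → best response C.
Row against R: payoffs -9, -3, 6 → best response C.
Column against A: payoffs 5, 9, -3 → best response M.
Column against B: payoffs 6, -8, 9 → best response R.
Column against C: payoffs 5, -4, 1 → best response L.
No profile is a mutual best response for all players.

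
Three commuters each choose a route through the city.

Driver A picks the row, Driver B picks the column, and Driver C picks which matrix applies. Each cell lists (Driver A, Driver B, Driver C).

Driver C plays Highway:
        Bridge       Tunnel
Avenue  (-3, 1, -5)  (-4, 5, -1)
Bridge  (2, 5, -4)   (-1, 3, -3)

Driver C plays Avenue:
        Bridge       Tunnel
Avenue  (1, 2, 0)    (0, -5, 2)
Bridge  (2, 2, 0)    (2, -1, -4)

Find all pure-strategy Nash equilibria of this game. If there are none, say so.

The unique pure-strategy Nash equilibrium is (Bridge, Bridge, Avenue).

(Avenue, Bridge, Highway): Driver A can switch to Bridge (-3 → 2). Not NE.
(Avenue, Bridge, Avenue): Driver A can switch to Bridge (1 → 2). Not NE.
(Avenue, Tunnel, Highway): Driver A can switch to Bridge (-4 → -1). Not NE.
(Avenue, Tunnel, Avenue): Driver A can switch to Bridge (0 → 2). Not NE.
(Bridge, Bridge, Highway): Driver C can switch to Avenue (-4 → 0). Not NE.
(Bridge, Bridge, Avenue): Driver A gets 2, best alternative 1; Driver B gets 2, best alternative -1; Driver C gets 0, best alternative -4. No profitable deviation — NE.
(Bridge, Tunnel, Highway): Driver B can switch to Bridge (3 → 5). Not NE.
(Bridge, Tunnel, Avenue): Driver B can switch to Bridge (-1 → 2). Not NE.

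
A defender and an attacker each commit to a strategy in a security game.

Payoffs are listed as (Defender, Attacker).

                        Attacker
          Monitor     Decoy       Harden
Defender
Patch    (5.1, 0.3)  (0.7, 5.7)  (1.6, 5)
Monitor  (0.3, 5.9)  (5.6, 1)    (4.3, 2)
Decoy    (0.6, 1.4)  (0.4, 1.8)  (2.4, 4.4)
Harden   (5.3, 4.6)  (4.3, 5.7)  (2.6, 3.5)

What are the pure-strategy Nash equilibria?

For each strategy profile, look for a profitable unilateral deviation.
(Patch, Monitor): Defender can switch to Harden (5.1 → 5.3). Not NE.
(Patch, Decoy): Defender can switch to Monitor (0.7 → 5.6). Not NE.
(Patch, Harden): Defender can switch to Monitor (1.6 → 4.3). Not NE.
(Monitor, Monitor): Defender can switch to Patch (0.3 → 5.1). Not NE.
(Monitor, Decoy): Attacker can switch to Monitor (1 → 5.9). Not NE.
(Monitor, Harden): Attacker can switch to Monitor (2 → 5.9). Not NE.
(The remaining 6 profiles each have a profitable deviation by the same check.)

none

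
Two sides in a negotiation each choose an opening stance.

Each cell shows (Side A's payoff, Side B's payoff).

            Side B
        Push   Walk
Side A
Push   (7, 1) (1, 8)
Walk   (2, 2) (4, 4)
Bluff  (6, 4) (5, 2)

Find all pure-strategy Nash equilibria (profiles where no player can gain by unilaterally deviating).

(Push, Push): Side B can switch to Walk (1 → 8). Not NE.
(Push, Walk): Side A can switch to Walk (1 → 4). Not NE.
(Walk, Push): Side A can switch to Push (2 → 7). Not NE.
(Walk, Walk): Side A can switch to Bluff (4 → 5). Not NE.
(Bluff, Push): Side A can switch to Push (6 → 7). Not NE.
(Bluff, Walk): Side B can switch to Push (2 → 4). Not NE.

No pure-strategy Nash equilibrium.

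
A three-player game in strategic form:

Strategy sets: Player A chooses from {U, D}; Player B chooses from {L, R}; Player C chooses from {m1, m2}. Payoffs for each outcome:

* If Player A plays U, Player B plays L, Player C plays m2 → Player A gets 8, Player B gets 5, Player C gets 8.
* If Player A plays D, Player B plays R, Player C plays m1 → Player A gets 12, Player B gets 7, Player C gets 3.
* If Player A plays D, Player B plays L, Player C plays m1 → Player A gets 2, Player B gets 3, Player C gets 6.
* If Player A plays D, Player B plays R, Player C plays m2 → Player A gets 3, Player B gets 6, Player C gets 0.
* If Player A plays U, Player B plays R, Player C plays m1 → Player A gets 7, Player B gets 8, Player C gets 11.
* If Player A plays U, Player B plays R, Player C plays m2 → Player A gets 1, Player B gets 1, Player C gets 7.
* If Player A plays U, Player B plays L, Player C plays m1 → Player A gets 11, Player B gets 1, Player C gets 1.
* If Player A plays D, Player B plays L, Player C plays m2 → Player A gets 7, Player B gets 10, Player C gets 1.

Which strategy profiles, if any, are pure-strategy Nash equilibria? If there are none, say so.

For each player, find the best response to each opponent profile; mutual best responses are the pure NE.
Player A against (L, m1): payoffs 11, 2 → best response U.
Player A against (L, m2): payoffs 8, 7 → best response U.
Player A against (R, m1): payoffs 7, 12 → best response D.
Player A against (R, m2): payoffs 1, 3 → best response D.
Player B against (U, m1): payoffs 1, 8 → best response R.
Player B against (U, m2): payoffs 5, 1 → best response L.
Player B against (D, m1): payoffs 3, 7 → best response R.
Player B against (D, m2): payoffs 10, 6 → best response L.
Player C against (U, L): payoffs 1, 8 → best response m2.
Player C against (U, R): payoffs 11, 7 → best response m1.
Player C against (D, L): payoffs 6, 1 → best response m1.
Player C against (D, R): payoffs 3, 0 → best response m1.
Mutual best responses: (U, L, m2); (D, R, m1).

The pure Nash equilibria are (U, L, m2) and (D, R, m1).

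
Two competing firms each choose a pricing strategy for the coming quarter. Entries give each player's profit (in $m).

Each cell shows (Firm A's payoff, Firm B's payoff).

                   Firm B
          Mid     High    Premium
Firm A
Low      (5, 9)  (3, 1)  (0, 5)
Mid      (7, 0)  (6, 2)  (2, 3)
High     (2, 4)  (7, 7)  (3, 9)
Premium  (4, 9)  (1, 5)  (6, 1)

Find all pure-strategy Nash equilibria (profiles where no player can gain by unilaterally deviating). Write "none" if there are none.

This game has no pure Nash equilibrium.

For each player, find the best response to each opponent profile; mutual best responses are the pure NE.
Firm A against Mid: payoffs 5, 7, 2, 4 → best response Mid.
Firm A against High: payoffs 3, 6, 7, 1 → best response High.
Firm A against Premium: payoffs 0, 2, 3, 6 → best response Premium.
Firm B against Low: payoffs 9, 1, 5 → best response Mid.
Firm B against Mid: payoffs 0, 2, 3 → best response Premium.
Firm B against High: payoffs 4, 7, 9 → best response Premium.
Firm B against Premium: payoffs 9, 5, 1 → best response Mid.
No profile is a mutual best response for all players.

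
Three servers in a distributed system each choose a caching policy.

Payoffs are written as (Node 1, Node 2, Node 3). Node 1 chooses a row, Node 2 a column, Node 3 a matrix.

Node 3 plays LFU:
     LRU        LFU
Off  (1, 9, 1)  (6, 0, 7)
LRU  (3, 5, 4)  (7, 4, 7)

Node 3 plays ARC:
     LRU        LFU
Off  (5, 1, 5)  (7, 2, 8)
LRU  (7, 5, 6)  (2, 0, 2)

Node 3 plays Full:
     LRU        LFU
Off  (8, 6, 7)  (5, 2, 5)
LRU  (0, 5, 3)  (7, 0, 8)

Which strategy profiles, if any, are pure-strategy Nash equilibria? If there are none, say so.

Check each profile: it is a Nash equilibrium iff no player can strictly gain by switching unilaterally.
(Off, LRU, LFU): Node 1 can switch to LRU (1 → 3). Not NE.
(Off, LRU, ARC): Node 1 can switch to LRU (5 → 7). Not NE.
(Off, LRU, Full): Node 1 gets 8, best alternative 0; Node 2 gets 6, best alternative 2; Node 3 gets 7, best alternative 5. No profitable deviation — NE.
(Off, LFU, LFU): Node 1 can switch to LRU (6 → 7). Not NE.
(Off, LFU, ARC): Node 1 gets 7, best alternative 2; Node 2 gets 2, best alternative 1; Node 3 gets 8, best alternative 7. No profitable deviation — NE.
(Off, LFU, Full): Node 1 can switch to LRU (5 → 7). Not NE.
(LRU, LRU, LFU): Node 3 can switch to ARC (4 → 6). Not NE.
(LRU, LRU, ARC): Node 1 gets 7, best alternative 5; Node 2 gets 5, best alternative 0; Node 3 gets 6, best alternative 4. No profitable deviation — NE.
(LRU, LRU, Full): Node 1 can switch to Off (0 → 8). Not NE.
(LRU, LFU, LFU): Node 2 can switch to LRU (4 → 5). Not NE.
(LRU, LFU, ARC): Node 1 can switch to Off (2 → 7). Not NE.
(LRU, LFU, Full): Node 2 can switch to LRU (0 → 5). Not NE.

Pure-strategy Nash equilibria: (Off, LRU, Full) and (Off, LFU, ARC) and (LRU, LRU, ARC)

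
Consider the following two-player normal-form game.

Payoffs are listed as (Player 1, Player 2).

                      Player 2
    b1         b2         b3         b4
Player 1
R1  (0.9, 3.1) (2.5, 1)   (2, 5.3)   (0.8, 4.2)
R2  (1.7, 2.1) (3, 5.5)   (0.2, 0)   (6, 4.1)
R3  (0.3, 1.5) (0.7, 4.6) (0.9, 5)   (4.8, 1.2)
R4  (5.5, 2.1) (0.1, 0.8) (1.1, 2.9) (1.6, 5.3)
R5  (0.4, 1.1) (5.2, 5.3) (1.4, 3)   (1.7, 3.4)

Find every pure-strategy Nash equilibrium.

Mark each player's best response to every combination of opponents' strategies; a profile where every player is best-responding is a pure Nash equilibrium.
Player 1 against b1: payoffs 0.9, 1.7, 0.3, 5.5, 0.4 → best response R4.
Player 1 against b2: payoffs 2.5, 3, 0.7, 0.1, 5.2 → best response R5.
Player 1 against b3: payoffs 2, 0.2, 0.9, 1.1, 1.4 → best response R1.
Player 1 against b4: payoffs 0.8, 6, 4.8, 1.6, 1.7 → best response R2.
Player 2 against R1: payoffs 3.1, 1, 5.3, 4.2 → best response b3.
Player 2 against R2: payoffs 2.1, 5.5, 0, 4.1 → best response b2.
Player 2 against R3: payoffs 1.5, 4.6, 5, 1.2 → best response b3.
Player 2 against R4: payoffs 2.1, 0.8, 2.9, 5.3 → best response b4.
Player 2 against R5: payoffs 1.1, 5.3, 3, 3.4 → best response b2.
Mutual best responses: (R1, b3); (R5, b2).

Pure-strategy Nash equilibria: (R1, b3), (R5, b2)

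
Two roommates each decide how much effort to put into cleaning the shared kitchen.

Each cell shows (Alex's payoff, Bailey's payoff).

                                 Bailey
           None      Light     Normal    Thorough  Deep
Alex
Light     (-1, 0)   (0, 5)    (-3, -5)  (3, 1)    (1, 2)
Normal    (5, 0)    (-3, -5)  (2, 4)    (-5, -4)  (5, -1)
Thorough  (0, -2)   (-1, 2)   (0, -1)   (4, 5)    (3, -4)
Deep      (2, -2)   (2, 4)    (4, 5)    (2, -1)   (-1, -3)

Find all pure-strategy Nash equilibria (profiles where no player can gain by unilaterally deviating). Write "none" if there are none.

Alex against None: payoffs -1, 5, 0, 2 → best response Normal.
Alex against Light: payoffs 0, -3, -1, 2 → best response Deep.
Alex against Normal: payoffs -3, 2, 0, 4 → best response Deep.
Alex against Thorough: payoffs 3, -5, 4, 2 → best response Thorough.
Alex against Deep: payoffs 1, 5, 3, -1 → best response Normal.
Bailey against Light: payoffs 0, 5, -5, 1, 2 → best response Light.
Bailey against Normal: payoffs 0, -5, 4, -4, -1 → best response Normal.
Bailey against Thorough: payoffs -2, 2, -1, 5, -4 → best response Thorough.
Bailey against Deep: payoffs -2, 4, 5, -1, -3 → best response Normal.
Mutual best responses: (Thorough, Thorough); (Deep, Normal).

The pure Nash equilibria are (Thorough, Thorough) and (Deep, Normal).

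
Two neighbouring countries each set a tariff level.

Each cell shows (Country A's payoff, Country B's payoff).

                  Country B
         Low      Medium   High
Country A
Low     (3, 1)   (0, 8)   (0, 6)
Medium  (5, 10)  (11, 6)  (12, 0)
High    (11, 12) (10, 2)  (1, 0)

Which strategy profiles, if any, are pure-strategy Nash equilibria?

Pure NE: (High, Low)

(Low, Low): Country A can switch to Medium (3 → 5). Not NE.
(Low, Medium): Country A can switch to Medium (0 → 11). Not NE.
(Low, High): Country A can switch to Medium (0 → 12). Not NE.
(Medium, Low): Country A can switch to High (5 → 11). Not NE.
(Medium, Medium): Country B can switch to Low (6 → 10). Not NE.
(Medium, High): Country B can switch to Low (0 → 10). Not NE.
(High, Low): Country A gets 11, best alternative 5; Country B gets 12, best alternative 2. No profitable deviation — NE.
(High, Medium): Country A can switch to Medium (10 → 11). Not NE.
(High, High): Country A can switch to Medium (1 → 12). Not NE.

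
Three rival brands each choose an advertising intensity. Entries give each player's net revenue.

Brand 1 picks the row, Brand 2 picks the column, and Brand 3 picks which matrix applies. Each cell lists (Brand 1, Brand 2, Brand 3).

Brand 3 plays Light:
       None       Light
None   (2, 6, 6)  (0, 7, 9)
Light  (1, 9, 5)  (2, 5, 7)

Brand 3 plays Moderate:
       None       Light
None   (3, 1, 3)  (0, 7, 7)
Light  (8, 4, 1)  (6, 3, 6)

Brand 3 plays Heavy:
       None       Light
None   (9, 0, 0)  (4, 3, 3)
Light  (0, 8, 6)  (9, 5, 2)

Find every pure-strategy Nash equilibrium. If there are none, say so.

none

Brand 1 against (None, Light): payoffs 2, 1 → best response None.
Brand 1 against (None, Moderate): payoffs 3, 8 → best response Light.
Brand 1 against (None, Heavy): payoffs 9, 0 → best response None.
Brand 1 against (Light, Light): payoffs 0, 2 → best response Light.
Brand 1 against (Light, Moderate): payoffs 0, 6 → best response Light.
Brand 1 against (Light, Heavy): payoffs 4, 9 → best response Light.
Brand 2 against (None, Light): payoffs 6, 7 → best response Light.
Brand 2 against (None, Moderate): payoffs 1, 7 → best response Light.
Brand 2 against (None, Heavy): payoffs 0, 3 → best response Light.
Brand 2 against (Light, Light): payoffs 9, 5 → best response None.
Brand 2 against (Light, Moderate): payoffs 4, 3 → best response None.
Brand 2 against (Light, Heavy): payoffs 8, 5 → best response None.
Brand 3 against (None, None): payoffs 6, 3, 0 → best response Light.
Brand 3 against (None, Light): payoffs 9, 7, 3 → best response Light.
Brand 3 against (Light, None): payoffs 5, 1, 6 → best response Heavy.
Brand 3 against (Light, Light): payoffs 7, 6, 2 → best response Light.
No profile is a mutual best response for all players.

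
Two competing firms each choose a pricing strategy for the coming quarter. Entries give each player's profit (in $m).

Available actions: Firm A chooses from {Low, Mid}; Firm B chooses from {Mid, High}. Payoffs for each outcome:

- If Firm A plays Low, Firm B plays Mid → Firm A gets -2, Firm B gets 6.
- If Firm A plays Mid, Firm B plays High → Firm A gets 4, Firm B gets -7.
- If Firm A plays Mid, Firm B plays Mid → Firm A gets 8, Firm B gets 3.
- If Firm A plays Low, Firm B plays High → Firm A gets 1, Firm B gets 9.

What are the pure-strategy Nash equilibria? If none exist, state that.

Firm A against Mid: payoffs -2, 8 → best response Mid.
Firm A against High: payoffs 1, 4 → best response Mid.
Firm B against Low: payoffs 6, 9 → best response High.
Firm B against Mid: payoffs 3, -7 → best response Mid.
Mutual best responses: (Mid, Mid).

(Mid, Mid)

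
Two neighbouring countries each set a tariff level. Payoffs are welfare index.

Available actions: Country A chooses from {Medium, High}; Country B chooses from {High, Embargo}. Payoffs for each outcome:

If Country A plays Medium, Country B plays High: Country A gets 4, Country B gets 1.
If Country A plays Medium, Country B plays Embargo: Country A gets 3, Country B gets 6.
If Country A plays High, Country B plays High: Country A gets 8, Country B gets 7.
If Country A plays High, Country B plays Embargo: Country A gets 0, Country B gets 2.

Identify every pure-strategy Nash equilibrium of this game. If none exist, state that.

For each strategy profile, look for a profitable unilateral deviation.
(Medium, High): Country A can switch to High (4 → 8). Not NE.
(Medium, Embargo): Country A gets 3, best alternative 0; Country B gets 6, best alternative 1. No profitable deviation — NE.
(High, High): Country A gets 8, best alternative 4; Country B gets 7, best alternative 2. No profitable deviation — NE.
(High, Embargo): Country A can switch to Medium (0 → 3). Not NE.

Pure-strategy Nash equilibria: (Medium, Embargo), (High, High)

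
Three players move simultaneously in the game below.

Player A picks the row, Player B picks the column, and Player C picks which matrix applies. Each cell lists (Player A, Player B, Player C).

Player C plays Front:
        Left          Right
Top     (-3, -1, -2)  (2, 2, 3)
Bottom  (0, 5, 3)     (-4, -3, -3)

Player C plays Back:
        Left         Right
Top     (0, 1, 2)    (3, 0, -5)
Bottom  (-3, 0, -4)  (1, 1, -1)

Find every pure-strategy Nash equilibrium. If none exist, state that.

The pure Nash equilibria are (Top, Left, Back) and (Top, Right, Front) and (Bottom, Left, Front).

For each strategy profile, look for a profitable unilateral deviation.
(Top, Left, Front): Player A can switch to Bottom (-3 → 0). Not NE.
(Top, Left, Back): Player A gets 0, best alternative -3; Player B gets 1, best alternative 0; Player C gets 2, best alternative -2. No profitable deviation — NE.
(Top, Right, Front): Player A gets 2, best alternative -4; Player B gets 2, best alternative -1; Player C gets 3, best alternative -5. No profitable deviation — NE.
(Top, Right, Back): Player B can switch to Left (0 → 1). Not NE.
(Bottom, Left, Front): Player A gets 0, best alternative -3; Player B gets 5, best alternative -3; Player C gets 3, best alternative -4. No profitable deviation — NE.
(Bottom, Left, Back): Player A can switch to Top (-3 → 0). Not NE.
(Bottom, Right, Front): Player A can switch to Top (-4 → 2). Not NE.
(Bottom, Right, Back): Player A can switch to Top (1 → 3). Not NE.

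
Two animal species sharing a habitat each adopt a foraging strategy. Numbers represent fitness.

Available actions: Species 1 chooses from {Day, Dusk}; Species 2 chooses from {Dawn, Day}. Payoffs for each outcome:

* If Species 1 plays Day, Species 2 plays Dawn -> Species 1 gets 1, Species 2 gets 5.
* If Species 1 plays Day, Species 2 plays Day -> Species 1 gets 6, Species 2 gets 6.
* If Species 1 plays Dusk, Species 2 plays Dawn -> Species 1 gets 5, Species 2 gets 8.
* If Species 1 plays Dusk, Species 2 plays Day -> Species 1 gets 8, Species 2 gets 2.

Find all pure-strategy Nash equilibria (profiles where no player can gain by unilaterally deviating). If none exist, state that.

The unique pure-strategy Nash equilibrium is (Dusk, Dawn).

(Day, Dawn): Species 1 can switch to Dusk (1 → 5). Not NE.
(Day, Day): Species 1 can switch to Dusk (6 → 8). Not NE.
(Dusk, Dawn): Species 1 gets 5, best alternative 1; Species 2 gets 8, best alternative 2. No profitable deviation — NE.
(Dusk, Day): Species 2 can switch to Dawn (2 → 8). Not NE.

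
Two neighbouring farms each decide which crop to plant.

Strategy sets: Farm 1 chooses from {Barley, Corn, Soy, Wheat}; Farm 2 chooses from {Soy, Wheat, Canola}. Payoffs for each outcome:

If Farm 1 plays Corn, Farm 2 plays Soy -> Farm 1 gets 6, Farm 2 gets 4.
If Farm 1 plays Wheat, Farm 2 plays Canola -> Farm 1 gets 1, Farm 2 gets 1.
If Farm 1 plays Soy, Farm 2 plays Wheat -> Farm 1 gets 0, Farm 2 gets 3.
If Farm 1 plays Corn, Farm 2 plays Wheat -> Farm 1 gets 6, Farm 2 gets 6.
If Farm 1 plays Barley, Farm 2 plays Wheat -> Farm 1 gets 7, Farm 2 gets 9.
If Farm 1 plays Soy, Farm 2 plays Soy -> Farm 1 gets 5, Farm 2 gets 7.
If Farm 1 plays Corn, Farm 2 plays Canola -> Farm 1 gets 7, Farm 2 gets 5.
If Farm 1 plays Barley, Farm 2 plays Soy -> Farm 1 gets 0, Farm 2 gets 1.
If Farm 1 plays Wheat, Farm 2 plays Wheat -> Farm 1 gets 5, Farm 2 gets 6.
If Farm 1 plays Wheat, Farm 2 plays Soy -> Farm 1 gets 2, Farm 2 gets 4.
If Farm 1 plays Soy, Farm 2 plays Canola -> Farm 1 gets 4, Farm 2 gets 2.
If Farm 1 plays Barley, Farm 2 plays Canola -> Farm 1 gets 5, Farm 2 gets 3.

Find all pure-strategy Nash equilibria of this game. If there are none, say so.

Pure NE: (Barley, Wheat)

Farm 1 against Soy: payoffs 0, 6, 5, 2 → best response Corn.
Farm 1 against Wheat: payoffs 7, 6, 0, 5 → best response Barley.
Farm 1 against Canola: payoffs 5, 7, 4, 1 → best response Corn.
Farm 2 against Barley: payoffs 1, 9, 3 → best response Wheat.
Farm 2 against Corn: payoffs 4, 6, 5 → best response Wheat.
Farm 2 against Soy: payoffs 7, 3, 2 → best response Soy.
Farm 2 against Wheat: payoffs 4, 6, 1 → best response Wheat.
Mutual best responses: (Barley, Wheat).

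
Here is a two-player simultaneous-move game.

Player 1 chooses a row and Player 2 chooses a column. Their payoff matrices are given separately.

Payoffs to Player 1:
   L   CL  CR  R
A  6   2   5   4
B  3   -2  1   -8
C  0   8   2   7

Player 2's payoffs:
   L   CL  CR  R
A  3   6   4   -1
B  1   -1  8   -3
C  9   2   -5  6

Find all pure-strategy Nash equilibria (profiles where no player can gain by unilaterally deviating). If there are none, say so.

There is no pure-strategy Nash equilibrium.

Player 1 against L: payoffs 6, 3, 0 → best response A.
Player 1 against CL: payoffs 2, -2, 8 → best response C.
Player 1 against CR: payoffs 5, 1, 2 → best response A.
Player 1 against R: payoffs 4, -8, 7 → best response C.
Player 2 against A: payoffs 3, 6, 4, -1 → best response CL.
Player 2 against B: payoffs 1, -1, 8, -3 → best response CR.
Player 2 against C: payoffs 9, 2, -5, 6 → best response L.
No profile is a mutual best response for all players.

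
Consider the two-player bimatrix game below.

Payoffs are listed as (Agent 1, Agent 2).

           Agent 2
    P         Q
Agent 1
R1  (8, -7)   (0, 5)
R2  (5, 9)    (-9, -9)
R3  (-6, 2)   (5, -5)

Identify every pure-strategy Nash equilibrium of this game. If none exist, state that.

none

Check each profile: it is a Nash equilibrium iff no player can strictly gain by switching unilaterally.
(R1, P): Agent 2 can switch to Q (-7 → 5). Not NE.
(R1, Q): Agent 1 can switch to R3 (0 → 5). Not NE.
(R2, P): Agent 1 can switch to R1 (5 → 8). Not NE.
(R2, Q): Agent 1 can switch to R1 (-9 → 0). Not NE.
(R3, P): Agent 1 can switch to R1 (-6 → 8). Not NE.
(R3, Q): Agent 2 can switch to P (-5 → 2). Not NE.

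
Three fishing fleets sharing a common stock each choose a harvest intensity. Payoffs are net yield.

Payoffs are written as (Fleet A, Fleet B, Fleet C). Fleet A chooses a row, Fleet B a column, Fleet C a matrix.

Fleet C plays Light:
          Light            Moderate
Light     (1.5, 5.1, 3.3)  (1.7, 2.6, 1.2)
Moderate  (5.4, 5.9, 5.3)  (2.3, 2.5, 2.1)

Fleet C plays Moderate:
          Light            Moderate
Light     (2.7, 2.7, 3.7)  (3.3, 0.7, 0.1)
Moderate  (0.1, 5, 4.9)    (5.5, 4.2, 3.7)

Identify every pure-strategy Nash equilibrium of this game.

(Light, Light, Moderate), (Moderate, Light, Light)

Mark each player's best response to every combination of opponents' strategies; a profile where every player is best-responding is a pure Nash equilibrium.
Fleet A against (Light, Light): payoffs 1.5, 5.4 → best response Moderate.
Fleet A against (Light, Moderate): payoffs 2.7, 0.1 → best response Light.
Fleet A against (Moderate, Light): payoffs 1.7, 2.3 → best response Moderate.
Fleet A against (Moderate, Moderate): payoffs 3.3, 5.5 → best response Moderate.
Fleet B against (Light, Light): payoffs 5.1, 2.6 → best response Light.
Fleet B against (Light, Moderate): payoffs 2.7, 0.7 → best response Light.
Fleet B against (Moderate, Light): payoffs 5.9, 2.5 → best response Light.
Fleet B against (Moderate, Moderate): payoffs 5, 4.2 → best response Light.
Fleet C against (Light, Light): payoffs 3.3, 3.7 → best response Moderate.
Fleet C against (Light, Moderate): payoffs 1.2, 0.1 → best response Light.
Fleet C against (Moderate, Light): payoffs 5.3, 4.9 → best response Light.
Fleet C against (Moderate, Moderate): payoffs 2.1, 3.7 → best response Moderate.
Mutual best responses: (Light, Light, Moderate); (Moderate, Light, Light).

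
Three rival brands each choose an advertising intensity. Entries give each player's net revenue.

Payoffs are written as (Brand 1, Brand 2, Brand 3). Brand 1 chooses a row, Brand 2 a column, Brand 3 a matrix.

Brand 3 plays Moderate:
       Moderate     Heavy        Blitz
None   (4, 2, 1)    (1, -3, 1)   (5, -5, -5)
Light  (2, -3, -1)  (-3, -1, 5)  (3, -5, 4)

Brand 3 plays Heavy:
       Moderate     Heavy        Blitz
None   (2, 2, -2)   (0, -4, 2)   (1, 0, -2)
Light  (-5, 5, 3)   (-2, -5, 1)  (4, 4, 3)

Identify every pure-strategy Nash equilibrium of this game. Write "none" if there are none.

(None, Moderate, Moderate)

(None, Moderate, Moderate): Brand 1 gets 4, best alternative 2; Brand 2 gets 2, best alternative -3; Brand 3 gets 1, best alternative -2. No profitable deviation — NE.
(None, Moderate, Heavy): Brand 3 can switch to Moderate (-2 → 1). Not NE.
(None, Heavy, Moderate): Brand 2 can switch to Moderate (-3 → 2). Not NE.
(None, Heavy, Heavy): Brand 2 can switch to Moderate (-4 → 2). Not NE.
(None, Blitz, Moderate): Brand 2 can switch to Moderate (-5 → 2). Not NE.
(None, Blitz, Heavy): Brand 1 can switch to Light (1 → 4). Not NE.
(Light, Moderate, Moderate): Brand 1 can switch to None (2 → 4). Not NE.
(Light, Moderate, Heavy): Brand 1 can switch to None (-5 → 2). Not NE.
(Light, Heavy, Moderate): Brand 1 can switch to None (-3 → 1). Not NE.
(Light, Heavy, Heavy): Brand 1 can switch to None (-2 → 0). Not NE.
(Light, Blitz, Moderate): Brand 1 can switch to None (3 → 5). Not NE.
(Light, Blitz, Heavy): Brand 2 can switch to Moderate (4 → 5). Not NE.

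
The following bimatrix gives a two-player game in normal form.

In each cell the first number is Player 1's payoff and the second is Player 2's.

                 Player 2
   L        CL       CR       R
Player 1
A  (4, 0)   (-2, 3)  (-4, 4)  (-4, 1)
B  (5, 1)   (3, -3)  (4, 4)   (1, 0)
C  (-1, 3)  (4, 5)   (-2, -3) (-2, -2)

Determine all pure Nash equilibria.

(B, CR); (C, CL)

Player 1 against L: payoffs 4, 5, -1 → best response B.
Player 1 against CL: payoffs -2, 3, 4 → best response C.
Player 1 against CR: payoffs -4, 4, -2 → best response B.
Player 1 against R: payoffs -4, 1, -2 → best response B.
Player 2 against A: payoffs 0, 3, 4, 1 → best response CR.
Player 2 against B: payoffs 1, -3, 4, 0 → best response CR.
Player 2 against C: payoffs 3, 5, -3, -2 → best response CL.
Mutual best responses: (B, CR); (C, CL).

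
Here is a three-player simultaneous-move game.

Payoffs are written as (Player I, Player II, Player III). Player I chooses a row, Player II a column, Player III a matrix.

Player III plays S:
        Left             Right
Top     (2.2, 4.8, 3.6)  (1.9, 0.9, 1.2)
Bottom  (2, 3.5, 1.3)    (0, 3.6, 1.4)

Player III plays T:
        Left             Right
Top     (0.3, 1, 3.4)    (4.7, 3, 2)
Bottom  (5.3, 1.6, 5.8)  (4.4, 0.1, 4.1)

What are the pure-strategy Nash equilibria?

Pure-strategy Nash equilibria: (Top, Left, S), (Top, Right, T), (Bottom, Left, T)

Mark each player's best response to every combination of opponents' strategies; a profile where every player is best-responding is a pure Nash equilibrium.
Player I against (Left, S): payoffs 2.2, 2 → best response Top.
Player I against (Left, T): payoffs 0.3, 5.3 → best response Bottom.
Player I against (Right, S): payoffs 1.9, 0 → best response Top.
Player I against (Right, T): payoffs 4.7, 4.4 → best response Top.
Player II against (Top, S): payoffs 4.8, 0.9 → best response Left.
Player II against (Top, T): payoffs 1, 3 → best response Right.
Player II against (Bottom, S): payoffs 3.5, 3.6 → best response Right.
Player II against (Bottom, T): payoffs 1.6, 0.1 → best response Left.
Player III against (Top, Left): payoffs 3.6, 3.4 → best response S.
Player III against (Top, Right): payoffs 1.2, 2 → best response T.
Player III against (Bottom, Left): payoffs 1.3, 5.8 → best response T.
Player III against (Bottom, Right): payoffs 1.4, 4.1 → best response T.
Mutual best responses: (Top, Left, S); (Top, Right, T); (Bottom, Left, T).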